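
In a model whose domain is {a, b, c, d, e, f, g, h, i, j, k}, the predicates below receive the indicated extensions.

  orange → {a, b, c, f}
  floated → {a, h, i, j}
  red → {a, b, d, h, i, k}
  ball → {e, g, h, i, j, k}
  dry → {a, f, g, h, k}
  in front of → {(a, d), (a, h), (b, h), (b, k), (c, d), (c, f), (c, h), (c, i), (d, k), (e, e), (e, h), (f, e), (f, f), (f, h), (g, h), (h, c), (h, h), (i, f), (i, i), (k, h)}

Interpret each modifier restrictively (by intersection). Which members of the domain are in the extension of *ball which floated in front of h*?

⟦which floated⟧ = ⟦floated⟧ = {a, h, i, j}
⟦in front of h⟧ = {x : ⟨x, h⟩ ∈ ⟦in front of⟧} = {a, b, c, e, f, g, h, k}
⟦ball⟧ = {e, g, h, i, j, k}
… ∩ ⟦which floated⟧ = {e, g, h, i, j, k} ∩ {a, h, i, j} = {h, i, j}
… ∩ ⟦in front of h⟧ = {h, i, j} ∩ {a, b, c, e, f, g, h, k} = {h}
So ⟦ball which floated in front of h⟧ = {h}.

{h}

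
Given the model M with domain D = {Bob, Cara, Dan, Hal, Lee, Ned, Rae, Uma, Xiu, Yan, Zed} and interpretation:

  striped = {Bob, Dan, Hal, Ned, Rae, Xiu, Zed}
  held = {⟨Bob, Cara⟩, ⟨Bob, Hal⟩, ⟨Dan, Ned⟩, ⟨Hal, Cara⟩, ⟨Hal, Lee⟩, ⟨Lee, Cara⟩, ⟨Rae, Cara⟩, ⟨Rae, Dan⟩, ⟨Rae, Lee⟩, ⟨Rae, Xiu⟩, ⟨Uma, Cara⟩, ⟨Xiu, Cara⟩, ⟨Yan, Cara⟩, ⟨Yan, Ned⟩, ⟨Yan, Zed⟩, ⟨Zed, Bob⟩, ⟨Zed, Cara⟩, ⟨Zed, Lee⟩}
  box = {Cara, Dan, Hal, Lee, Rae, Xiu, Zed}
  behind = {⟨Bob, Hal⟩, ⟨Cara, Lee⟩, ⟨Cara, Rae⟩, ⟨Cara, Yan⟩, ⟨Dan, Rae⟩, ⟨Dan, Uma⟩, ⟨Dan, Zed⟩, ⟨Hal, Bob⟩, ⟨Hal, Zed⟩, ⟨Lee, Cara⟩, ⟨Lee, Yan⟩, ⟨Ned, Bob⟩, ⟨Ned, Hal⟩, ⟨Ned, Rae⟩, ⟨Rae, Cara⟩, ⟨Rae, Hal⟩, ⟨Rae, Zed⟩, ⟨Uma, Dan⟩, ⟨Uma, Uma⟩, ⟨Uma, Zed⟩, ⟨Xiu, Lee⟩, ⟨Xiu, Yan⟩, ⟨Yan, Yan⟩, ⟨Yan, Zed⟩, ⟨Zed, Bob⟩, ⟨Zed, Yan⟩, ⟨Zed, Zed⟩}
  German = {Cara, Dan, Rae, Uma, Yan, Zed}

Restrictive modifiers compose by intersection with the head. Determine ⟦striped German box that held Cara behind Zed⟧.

⟦that held Cara⟧ = {x : ⟨x, Cara⟩ ∈ ⟦held⟧} = {Bob, Hal, Lee, Rae, Uma, Xiu, Yan, Zed}
⟦behind Zed⟧ = {x : ⟨x, Zed⟩ ∈ ⟦behind⟧} = {Dan, Hal, Rae, Uma, Yan, Zed}
⟦box⟧ = {Cara, Dan, Hal, Lee, Rae, Xiu, Zed}
… ∩ ⟦that held Cara⟧ = {Cara, Dan, Hal, Lee, Rae, Xiu, Zed} ∩ {Bob, Hal, Lee, Rae, Uma, Xiu, Yan, Zed} = {Hal, Lee, Rae, Xiu, Zed}
… ∩ ⟦behind Zed⟧ = {Hal, Lee, Rae, Xiu, Zed} ∩ {Dan, Hal, Rae, Uma, Yan, Zed} = {Hal, Rae, Zed}
… ∩ ⟦striped⟧ = {Hal, Rae, Zed} ∩ {Bob, Dan, Hal, Ned, Rae, Xiu, Zed} = {Hal, Rae, Zed}
… ∩ ⟦German⟧ = {Hal, Rae, Zed} ∩ {Cara, Dan, Rae, Uma, Yan, Zed} = {Rae, Zed}
So ⟦striped German box that held Cara behind Zed⟧ = {Rae, Zed}.

{Rae, Zed}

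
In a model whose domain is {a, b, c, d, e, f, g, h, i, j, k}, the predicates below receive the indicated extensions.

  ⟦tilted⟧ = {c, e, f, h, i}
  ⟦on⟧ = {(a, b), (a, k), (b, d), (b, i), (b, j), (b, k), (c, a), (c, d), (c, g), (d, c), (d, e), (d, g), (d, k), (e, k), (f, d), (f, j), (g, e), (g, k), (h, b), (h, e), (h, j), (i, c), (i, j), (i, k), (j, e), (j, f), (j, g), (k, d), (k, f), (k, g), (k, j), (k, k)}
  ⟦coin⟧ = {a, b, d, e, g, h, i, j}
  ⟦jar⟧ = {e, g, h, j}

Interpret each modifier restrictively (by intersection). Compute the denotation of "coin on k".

⟦on k⟧ = {x : ⟨x, k⟩ ∈ ⟦on⟧} = {a, b, d, e, g, i, k}
⟦coin⟧ = {a, b, d, e, g, h, i, j}
… ∩ ⟦on k⟧ = {a, b, d, e, g, h, i, j} ∩ {a, b, d, e, g, i, k} = {a, b, d, e, g, i}
So ⟦coin on k⟧ = {a, b, d, e, g, i}.

{a, b, d, e, g, i}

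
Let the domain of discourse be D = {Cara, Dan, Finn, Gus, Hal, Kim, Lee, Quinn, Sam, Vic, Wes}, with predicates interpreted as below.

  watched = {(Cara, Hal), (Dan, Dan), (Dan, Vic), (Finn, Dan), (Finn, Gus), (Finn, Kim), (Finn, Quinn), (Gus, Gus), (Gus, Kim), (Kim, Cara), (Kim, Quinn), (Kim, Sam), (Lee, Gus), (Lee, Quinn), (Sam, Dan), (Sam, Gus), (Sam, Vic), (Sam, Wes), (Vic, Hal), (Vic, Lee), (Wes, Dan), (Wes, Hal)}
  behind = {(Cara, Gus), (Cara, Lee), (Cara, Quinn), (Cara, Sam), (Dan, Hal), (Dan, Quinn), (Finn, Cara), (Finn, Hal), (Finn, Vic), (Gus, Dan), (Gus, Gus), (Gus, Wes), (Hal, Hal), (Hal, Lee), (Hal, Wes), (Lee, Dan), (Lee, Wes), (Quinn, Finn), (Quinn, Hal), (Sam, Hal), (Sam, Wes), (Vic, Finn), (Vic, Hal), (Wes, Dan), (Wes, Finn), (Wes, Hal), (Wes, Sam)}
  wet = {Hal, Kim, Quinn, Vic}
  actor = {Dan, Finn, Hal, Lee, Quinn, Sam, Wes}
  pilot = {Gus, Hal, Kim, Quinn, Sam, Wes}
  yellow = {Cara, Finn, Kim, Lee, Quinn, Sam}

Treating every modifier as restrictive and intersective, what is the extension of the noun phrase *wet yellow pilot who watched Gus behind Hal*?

⟦who watched Gus⟧ = {x : ⟨x, Gus⟩ ∈ ⟦watched⟧} = {Finn, Gus, Lee, Sam}
⟦behind Hal⟧ = {x : ⟨x, Hal⟩ ∈ ⟦behind⟧} = {Dan, Finn, Hal, Quinn, Sam, Vic, Wes}
⟦pilot⟧ = {Gus, Hal, Kim, Quinn, Sam, Wes}
… ∩ ⟦who watched Gus⟧ = {Gus, Hal, Kim, Quinn, Sam, Wes} ∩ {Finn, Gus, Lee, Sam} = {Gus, Sam}
… ∩ ⟦behind Hal⟧ = {Gus, Sam} ∩ {Dan, Finn, Hal, Quinn, Sam, Vic, Wes} = {Sam}
… ∩ ⟦wet⟧ = {Sam} ∩ {Hal, Kim, Quinn, Vic} = ∅
… ∩ ⟦yellow⟧ = ∅ ∩ {Cara, Finn, Kim, Lee, Quinn, Sam} = ∅
So ⟦wet yellow pilot who watched Gus behind Hal⟧ = ∅.

∅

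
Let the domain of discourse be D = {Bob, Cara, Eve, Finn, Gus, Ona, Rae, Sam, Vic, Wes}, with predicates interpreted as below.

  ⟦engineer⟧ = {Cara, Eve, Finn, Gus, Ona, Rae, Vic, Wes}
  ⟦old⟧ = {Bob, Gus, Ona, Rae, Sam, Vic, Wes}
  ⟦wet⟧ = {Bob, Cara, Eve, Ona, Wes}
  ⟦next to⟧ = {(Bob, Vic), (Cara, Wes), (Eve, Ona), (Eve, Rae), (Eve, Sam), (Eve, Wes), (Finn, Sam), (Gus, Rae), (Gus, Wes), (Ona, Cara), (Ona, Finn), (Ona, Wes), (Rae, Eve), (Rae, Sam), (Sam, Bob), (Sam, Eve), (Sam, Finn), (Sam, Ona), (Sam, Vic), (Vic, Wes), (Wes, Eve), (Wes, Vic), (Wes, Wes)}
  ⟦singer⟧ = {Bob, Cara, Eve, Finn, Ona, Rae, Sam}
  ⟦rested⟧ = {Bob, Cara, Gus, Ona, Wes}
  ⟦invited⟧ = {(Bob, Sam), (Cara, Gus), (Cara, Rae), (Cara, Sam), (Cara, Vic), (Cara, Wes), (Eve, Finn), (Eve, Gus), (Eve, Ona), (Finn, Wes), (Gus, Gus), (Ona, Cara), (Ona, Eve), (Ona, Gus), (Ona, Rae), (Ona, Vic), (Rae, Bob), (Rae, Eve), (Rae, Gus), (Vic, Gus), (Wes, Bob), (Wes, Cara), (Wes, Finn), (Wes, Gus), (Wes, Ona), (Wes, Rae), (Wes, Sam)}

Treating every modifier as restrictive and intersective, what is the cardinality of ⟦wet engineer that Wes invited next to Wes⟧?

2

⟦that Wes invited⟧ = {x : ⟨Wes, x⟩ ∈ ⟦invited⟧} = {Bob, Cara, Finn, Gus, Ona, Rae, Sam}
⟦next to Wes⟧ = {x : ⟨x, Wes⟩ ∈ ⟦next to⟧} = {Cara, Eve, Gus, Ona, Vic, Wes}
⟦engineer⟧ = {Cara, Eve, Finn, Gus, Ona, Rae, Vic, Wes}
… ∩ ⟦that Wes invited⟧ = {Cara, Eve, Finn, Gus, Ona, Rae, Vic, Wes} ∩ {Bob, Cara, Finn, Gus, Ona, Rae, Sam} = {Cara, Finn, Gus, Ona, Rae}
… ∩ ⟦next to Wes⟧ = {Cara, Finn, Gus, Ona, Rae} ∩ {Cara, Eve, Gus, Ona, Vic, Wes} = {Cara, Gus, Ona}
… ∩ ⟦wet⟧ = {Cara, Gus, Ona} ∩ {Bob, Cara, Eve, Ona, Wes} = {Cara, Ona}
⟦wet engineer that Wes invited next to Wes⟧ = {Cara, Ona}, so the cardinality is 2.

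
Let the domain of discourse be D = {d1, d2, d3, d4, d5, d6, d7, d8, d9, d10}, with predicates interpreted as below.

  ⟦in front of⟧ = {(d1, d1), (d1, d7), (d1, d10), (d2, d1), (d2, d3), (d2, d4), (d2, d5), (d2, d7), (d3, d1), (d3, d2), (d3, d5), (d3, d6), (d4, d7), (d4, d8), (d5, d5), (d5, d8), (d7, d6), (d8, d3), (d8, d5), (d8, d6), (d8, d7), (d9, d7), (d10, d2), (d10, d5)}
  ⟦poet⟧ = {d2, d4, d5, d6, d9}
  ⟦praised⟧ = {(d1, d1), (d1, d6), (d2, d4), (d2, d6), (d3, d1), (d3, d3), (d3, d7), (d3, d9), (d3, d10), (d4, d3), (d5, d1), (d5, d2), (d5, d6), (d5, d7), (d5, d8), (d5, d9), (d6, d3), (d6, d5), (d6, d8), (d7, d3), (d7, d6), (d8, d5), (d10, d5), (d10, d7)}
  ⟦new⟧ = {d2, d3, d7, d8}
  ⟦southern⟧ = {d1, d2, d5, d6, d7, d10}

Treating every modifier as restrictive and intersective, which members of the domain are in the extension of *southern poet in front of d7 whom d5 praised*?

⟦in front of d7⟧ = {x : ⟨x, d7⟩ ∈ ⟦in front of⟧} = {d1, d2, d4, d8, d9}
⟦whom d5 praised⟧ = {x : ⟨d5, x⟩ ∈ ⟦praised⟧} = {d1, d2, d6, d7, d8, d9}
⟦poet⟧ = {d2, d4, d5, d6, d9}
… ∩ ⟦in front of d7⟧ = {d2, d4, d5, d6, d9} ∩ {d1, d2, d4, d8, d9} = {d2, d4, d9}
… ∩ ⟦whom d5 praised⟧ = {d2, d4, d9} ∩ {d1, d2, d6, d7, d8, d9} = {d2, d9}
… ∩ ⟦southern⟧ = {d2, d9} ∩ {d1, d2, d5, d6, d7, d10} = {d2}
So ⟦southern poet in front of d7 whom d5 praised⟧ = {d2}.

{d2}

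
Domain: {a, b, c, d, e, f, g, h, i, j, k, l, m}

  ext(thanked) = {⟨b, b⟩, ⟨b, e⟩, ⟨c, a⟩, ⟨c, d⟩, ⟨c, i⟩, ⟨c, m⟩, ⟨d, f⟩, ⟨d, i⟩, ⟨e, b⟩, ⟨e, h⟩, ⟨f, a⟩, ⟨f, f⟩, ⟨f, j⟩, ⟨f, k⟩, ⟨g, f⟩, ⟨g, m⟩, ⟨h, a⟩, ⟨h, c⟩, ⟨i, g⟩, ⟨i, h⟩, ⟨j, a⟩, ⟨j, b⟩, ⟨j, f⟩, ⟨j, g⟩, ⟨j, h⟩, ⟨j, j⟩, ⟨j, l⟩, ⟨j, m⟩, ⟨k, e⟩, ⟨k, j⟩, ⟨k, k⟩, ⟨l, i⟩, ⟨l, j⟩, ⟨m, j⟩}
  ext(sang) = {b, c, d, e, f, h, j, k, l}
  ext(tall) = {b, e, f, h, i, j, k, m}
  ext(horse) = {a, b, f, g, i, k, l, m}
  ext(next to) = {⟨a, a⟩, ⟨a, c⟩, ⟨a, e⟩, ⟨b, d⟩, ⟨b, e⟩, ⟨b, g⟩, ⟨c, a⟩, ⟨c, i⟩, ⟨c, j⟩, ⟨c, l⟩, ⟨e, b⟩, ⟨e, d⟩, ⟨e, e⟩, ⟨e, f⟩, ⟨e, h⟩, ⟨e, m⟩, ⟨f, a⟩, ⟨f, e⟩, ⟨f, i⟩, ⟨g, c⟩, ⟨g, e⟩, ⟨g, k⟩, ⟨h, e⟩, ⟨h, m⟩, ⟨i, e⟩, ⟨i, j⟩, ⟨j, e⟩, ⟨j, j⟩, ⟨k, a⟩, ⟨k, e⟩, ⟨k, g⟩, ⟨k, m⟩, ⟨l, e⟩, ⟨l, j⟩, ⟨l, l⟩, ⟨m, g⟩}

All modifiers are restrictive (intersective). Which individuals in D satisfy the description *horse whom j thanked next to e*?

{a, b, f, g, l}

⟦whom j thanked⟧ = {x : ⟨j, x⟩ ∈ ⟦thanked⟧} = {a, b, f, g, h, j, l, m}
⟦next to e⟧ = {x : ⟨x, e⟩ ∈ ⟦next to⟧} = {a, b, e, f, g, h, i, j, k, l}
⟦horse⟧ = {a, b, f, g, i, k, l, m}
… ∩ ⟦whom j thanked⟧ = {a, b, f, g, i, k, l, m} ∩ {a, b, f, g, h, j, l, m} = {a, b, f, g, l, m}
… ∩ ⟦next to e⟧ = {a, b, f, g, l, m} ∩ {a, b, e, f, g, h, i, j, k, l} = {a, b, f, g, l}
So ⟦horse whom j thanked next to e⟧ = {a, b, f, g, l}.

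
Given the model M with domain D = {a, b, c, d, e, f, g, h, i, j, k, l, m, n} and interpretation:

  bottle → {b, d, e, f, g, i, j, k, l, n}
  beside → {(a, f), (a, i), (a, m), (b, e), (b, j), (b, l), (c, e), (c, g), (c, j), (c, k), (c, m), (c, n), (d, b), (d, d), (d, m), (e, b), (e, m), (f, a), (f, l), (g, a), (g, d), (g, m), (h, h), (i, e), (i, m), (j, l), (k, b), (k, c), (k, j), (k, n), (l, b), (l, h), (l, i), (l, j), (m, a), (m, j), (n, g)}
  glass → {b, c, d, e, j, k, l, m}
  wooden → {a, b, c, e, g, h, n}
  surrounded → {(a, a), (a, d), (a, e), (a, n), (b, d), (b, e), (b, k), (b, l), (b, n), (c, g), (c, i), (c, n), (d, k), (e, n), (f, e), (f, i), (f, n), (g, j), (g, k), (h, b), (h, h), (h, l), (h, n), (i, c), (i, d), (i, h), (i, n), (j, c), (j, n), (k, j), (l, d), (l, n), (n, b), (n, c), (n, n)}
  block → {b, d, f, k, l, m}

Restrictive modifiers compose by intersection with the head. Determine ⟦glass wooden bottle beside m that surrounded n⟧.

⟦beside m⟧ = {x : ⟨x, m⟩ ∈ ⟦beside⟧} = {a, c, d, e, g, i}
⟦that surrounded n⟧ = {x : ⟨x, n⟩ ∈ ⟦surrounded⟧} = {a, b, c, e, f, h, i, j, l, n}
⟦bottle⟧ = {b, d, e, f, g, i, j, k, l, n}
… ∩ ⟦beside m⟧ = {b, d, e, f, g, i, j, k, l, n} ∩ {a, c, d, e, g, i} = {d, e, g, i}
… ∩ ⟦that surrounded n⟧ = {d, e, g, i} ∩ {a, b, c, e, f, h, i, j, l, n} = {e, i}
… ∩ ⟦glass⟧ = {e, i} ∩ {b, c, d, e, j, k, l, m} = {e}
… ∩ ⟦wooden⟧ = {e} ∩ {a, b, c, e, g, h, n} = {e}
So ⟦glass wooden bottle beside m that surrounded n⟧ = {e}.

{e}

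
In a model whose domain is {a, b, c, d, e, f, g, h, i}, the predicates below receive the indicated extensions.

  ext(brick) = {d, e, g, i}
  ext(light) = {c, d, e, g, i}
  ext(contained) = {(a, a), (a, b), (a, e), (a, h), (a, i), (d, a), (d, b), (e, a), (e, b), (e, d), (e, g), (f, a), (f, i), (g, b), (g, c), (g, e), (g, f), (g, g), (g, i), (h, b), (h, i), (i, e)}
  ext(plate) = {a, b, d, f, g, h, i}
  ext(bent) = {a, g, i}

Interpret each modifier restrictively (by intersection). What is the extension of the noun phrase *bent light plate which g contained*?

{g, i}

⟦which g contained⟧ = {x : ⟨g, x⟩ ∈ ⟦contained⟧} = {b, c, e, f, g, i}
⟦plate⟧ = {a, b, d, f, g, h, i}
… ∩ ⟦which g contained⟧ = {a, b, d, f, g, h, i} ∩ {b, c, e, f, g, i} = {b, f, g, i}
… ∩ ⟦bent⟧ = {b, f, g, i} ∩ {a, g, i} = {g, i}
… ∩ ⟦light⟧ = {g, i} ∩ {c, d, e, g, i} = {g, i}
So ⟦bent light plate which g contained⟧ = {g, i}.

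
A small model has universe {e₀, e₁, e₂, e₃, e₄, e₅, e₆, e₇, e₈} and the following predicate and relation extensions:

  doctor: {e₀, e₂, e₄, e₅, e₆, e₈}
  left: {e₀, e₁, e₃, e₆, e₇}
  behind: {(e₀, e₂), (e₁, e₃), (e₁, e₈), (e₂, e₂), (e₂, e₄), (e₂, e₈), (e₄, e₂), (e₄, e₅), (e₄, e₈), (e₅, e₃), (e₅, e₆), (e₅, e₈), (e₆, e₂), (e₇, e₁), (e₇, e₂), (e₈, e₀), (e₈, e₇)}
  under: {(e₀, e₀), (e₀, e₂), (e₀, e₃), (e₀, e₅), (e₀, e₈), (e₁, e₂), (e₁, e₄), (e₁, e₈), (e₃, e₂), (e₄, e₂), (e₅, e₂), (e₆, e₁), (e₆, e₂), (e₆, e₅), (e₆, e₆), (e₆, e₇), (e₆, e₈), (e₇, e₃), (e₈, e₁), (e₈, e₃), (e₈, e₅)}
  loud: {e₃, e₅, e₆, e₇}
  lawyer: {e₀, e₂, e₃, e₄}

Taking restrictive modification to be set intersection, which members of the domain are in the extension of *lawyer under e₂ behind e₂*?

{e₀, e₄}

⟦under e₂⟧ = {x : ⟨x, e₂⟩ ∈ ⟦under⟧} = {e₀, e₁, e₃, e₄, e₅, e₆}
⟦behind e₂⟧ = {x : ⟨x, e₂⟩ ∈ ⟦behind⟧} = {e₀, e₂, e₄, e₆, e₇}
⟦lawyer⟧ = {e₀, e₂, e₃, e₄}
… ∩ ⟦under e₂⟧ = {e₀, e₂, e₃, e₄} ∩ {e₀, e₁, e₃, e₄, e₅, e₆} = {e₀, e₃, e₄}
… ∩ ⟦behind e₂⟧ = {e₀, e₃, e₄} ∩ {e₀, e₂, e₄, e₆, e₇} = {e₀, e₄}
So ⟦lawyer under e₂ behind e₂⟧ = {e₀, e₄}.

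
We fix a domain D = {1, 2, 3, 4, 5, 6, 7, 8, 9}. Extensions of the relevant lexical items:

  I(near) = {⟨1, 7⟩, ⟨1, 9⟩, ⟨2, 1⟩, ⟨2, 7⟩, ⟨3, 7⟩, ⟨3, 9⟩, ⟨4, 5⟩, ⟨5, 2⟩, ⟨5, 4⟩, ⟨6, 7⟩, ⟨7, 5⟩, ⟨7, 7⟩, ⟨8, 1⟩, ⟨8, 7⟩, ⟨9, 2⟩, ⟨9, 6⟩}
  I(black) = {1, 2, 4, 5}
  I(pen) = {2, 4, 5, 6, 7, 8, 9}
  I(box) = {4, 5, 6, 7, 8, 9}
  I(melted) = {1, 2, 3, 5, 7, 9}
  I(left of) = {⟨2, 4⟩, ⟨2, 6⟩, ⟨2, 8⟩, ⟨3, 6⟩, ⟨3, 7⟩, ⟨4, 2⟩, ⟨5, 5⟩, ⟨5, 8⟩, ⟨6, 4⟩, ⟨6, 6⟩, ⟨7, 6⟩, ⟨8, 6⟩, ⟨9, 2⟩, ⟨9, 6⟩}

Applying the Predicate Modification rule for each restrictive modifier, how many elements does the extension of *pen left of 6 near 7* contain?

4

⟦left of 6⟧ = {x : ⟨x, 6⟩ ∈ ⟦left of⟧} = {2, 3, 6, 7, 8, 9}
⟦near 7⟧ = {x : ⟨x, 7⟩ ∈ ⟦near⟧} = {1, 2, 3, 6, 7, 8}
⟦pen⟧ = {2, 4, 5, 6, 7, 8, 9}
… ∩ ⟦left of 6⟧ = {2, 4, 5, 6, 7, 8, 9} ∩ {2, 3, 6, 7, 8, 9} = {2, 6, 7, 8, 9}
… ∩ ⟦near 7⟧ = {2, 6, 7, 8, 9} ∩ {1, 2, 3, 6, 7, 8} = {2, 6, 7, 8}
⟦pen left of 6 near 7⟧ = {2, 6, 7, 8}, so the cardinality is 4.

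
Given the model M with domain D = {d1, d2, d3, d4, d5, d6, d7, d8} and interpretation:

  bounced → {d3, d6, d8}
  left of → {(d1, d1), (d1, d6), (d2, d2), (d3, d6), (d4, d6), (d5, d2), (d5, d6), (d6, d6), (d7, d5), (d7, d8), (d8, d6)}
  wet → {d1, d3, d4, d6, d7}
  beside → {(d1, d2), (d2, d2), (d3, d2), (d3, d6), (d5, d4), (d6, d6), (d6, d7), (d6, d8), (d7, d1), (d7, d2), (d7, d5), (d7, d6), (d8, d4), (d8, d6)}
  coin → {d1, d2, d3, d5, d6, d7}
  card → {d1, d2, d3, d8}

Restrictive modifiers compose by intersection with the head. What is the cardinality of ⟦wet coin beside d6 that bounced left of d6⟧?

⟦beside d6⟧ = {x : ⟨x, d6⟩ ∈ ⟦beside⟧} = {d3, d6, d7, d8}
⟦that bounced⟧ = ⟦bounced⟧ = {d3, d6, d8}
⟦left of d6⟧ = {x : ⟨x, d6⟩ ∈ ⟦left of⟧} = {d1, d3, d4, d5, d6, d8}
⟦coin⟧ = {d1, d2, d3, d5, d6, d7}
… ∩ ⟦beside d6⟧ = {d1, d2, d3, d5, d6, d7} ∩ {d3, d6, d7, d8} = {d3, d6, d7}
… ∩ ⟦that bounced⟧ = {d3, d6, d7} ∩ {d3, d6, d8} = {d3, d6}
… ∩ ⟦left of d6⟧ = {d3, d6} ∩ {d1, d3, d4, d5, d6, d8} = {d3, d6}
… ∩ ⟦wet⟧ = {d3, d6} ∩ {d1, d3, d4, d6, d7} = {d3, d6}
⟦wet coin beside d6 that bounced left of d6⟧ = {d3, d6}, so the cardinality is 2.

2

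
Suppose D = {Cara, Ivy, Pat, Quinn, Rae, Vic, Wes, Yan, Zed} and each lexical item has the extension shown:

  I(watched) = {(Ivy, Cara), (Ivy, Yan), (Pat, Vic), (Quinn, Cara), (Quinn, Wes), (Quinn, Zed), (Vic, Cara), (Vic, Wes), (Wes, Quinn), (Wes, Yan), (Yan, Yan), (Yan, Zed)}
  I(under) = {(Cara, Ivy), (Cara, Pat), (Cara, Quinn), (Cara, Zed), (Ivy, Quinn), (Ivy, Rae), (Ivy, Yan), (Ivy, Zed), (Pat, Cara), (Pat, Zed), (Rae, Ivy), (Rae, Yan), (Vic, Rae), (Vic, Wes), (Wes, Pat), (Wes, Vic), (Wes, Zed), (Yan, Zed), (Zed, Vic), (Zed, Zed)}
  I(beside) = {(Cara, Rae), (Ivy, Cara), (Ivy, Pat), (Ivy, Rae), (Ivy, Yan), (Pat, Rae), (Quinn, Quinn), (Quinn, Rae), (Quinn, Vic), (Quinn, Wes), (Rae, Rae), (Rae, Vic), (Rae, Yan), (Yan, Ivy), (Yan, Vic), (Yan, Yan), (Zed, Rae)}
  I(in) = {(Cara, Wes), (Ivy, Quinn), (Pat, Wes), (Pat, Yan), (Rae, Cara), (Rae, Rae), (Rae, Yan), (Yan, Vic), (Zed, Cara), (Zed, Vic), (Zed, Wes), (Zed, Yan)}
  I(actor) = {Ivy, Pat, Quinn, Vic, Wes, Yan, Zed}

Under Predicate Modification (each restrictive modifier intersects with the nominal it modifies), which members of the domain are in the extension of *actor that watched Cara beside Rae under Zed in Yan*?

⟦that watched Cara⟧ = {x : ⟨x, Cara⟩ ∈ ⟦watched⟧} = {Ivy, Quinn, Vic}
⟦beside Rae⟧ = {x : ⟨x, Rae⟩ ∈ ⟦beside⟧} = {Cara, Ivy, Pat, Quinn, Rae, Zed}
⟦under Zed⟧ = {x : ⟨x, Zed⟩ ∈ ⟦under⟧} = {Cara, Ivy, Pat, Wes, Yan, Zed}
⟦in Yan⟧ = {x : ⟨x, Yan⟩ ∈ ⟦in⟧} = {Pat, Rae, Zed}
⟦actor⟧ = {Ivy, Pat, Quinn, Vic, Wes, Yan, Zed}
… ∩ ⟦that watched Cara⟧ = {Ivy, Pat, Quinn, Vic, Wes, Yan, Zed} ∩ {Ivy, Quinn, Vic} = {Ivy, Quinn, Vic}
… ∩ ⟦beside Rae⟧ = {Ivy, Quinn, Vic} ∩ {Cara, Ivy, Pat, Quinn, Rae, Zed} = {Ivy, Quinn}
… ∩ ⟦under Zed⟧ = {Ivy, Quinn} ∩ {Cara, Ivy, Pat, Wes, Yan, Zed} = {Ivy}
… ∩ ⟦in Yan⟧ = {Ivy} ∩ {Pat, Rae, Zed} = ∅
So ⟦actor that watched Cara beside Rae under Zed in Yan⟧ = ∅.

∅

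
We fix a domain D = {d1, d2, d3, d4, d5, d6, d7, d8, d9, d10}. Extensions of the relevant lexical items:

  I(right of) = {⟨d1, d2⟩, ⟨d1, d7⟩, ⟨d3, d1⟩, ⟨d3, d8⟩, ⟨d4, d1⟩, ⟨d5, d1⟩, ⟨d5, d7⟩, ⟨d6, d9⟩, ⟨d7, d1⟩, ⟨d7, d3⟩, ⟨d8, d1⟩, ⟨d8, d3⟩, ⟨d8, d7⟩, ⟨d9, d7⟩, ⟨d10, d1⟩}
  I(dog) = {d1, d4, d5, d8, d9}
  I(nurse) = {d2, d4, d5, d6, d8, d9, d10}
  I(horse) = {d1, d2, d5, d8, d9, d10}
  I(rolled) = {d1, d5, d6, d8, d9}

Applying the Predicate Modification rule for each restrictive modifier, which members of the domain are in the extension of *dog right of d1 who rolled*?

{d5, d8}

⟦right of d1⟧ = {x : ⟨x, d1⟩ ∈ ⟦right of⟧} = {d3, d4, d5, d7, d8, d10}
⟦who rolled⟧ = ⟦rolled⟧ = {d1, d5, d6, d8, d9}
⟦dog⟧ = {d1, d4, d5, d8, d9}
… ∩ ⟦right of d1⟧ = {d1, d4, d5, d8, d9} ∩ {d3, d4, d5, d7, d8, d10} = {d4, d5, d8}
… ∩ ⟦who rolled⟧ = {d4, d5, d8} ∩ {d1, d5, d6, d8, d9} = {d5, d8}
So ⟦dog right of d1 who rolled⟧ = {d5, d8}.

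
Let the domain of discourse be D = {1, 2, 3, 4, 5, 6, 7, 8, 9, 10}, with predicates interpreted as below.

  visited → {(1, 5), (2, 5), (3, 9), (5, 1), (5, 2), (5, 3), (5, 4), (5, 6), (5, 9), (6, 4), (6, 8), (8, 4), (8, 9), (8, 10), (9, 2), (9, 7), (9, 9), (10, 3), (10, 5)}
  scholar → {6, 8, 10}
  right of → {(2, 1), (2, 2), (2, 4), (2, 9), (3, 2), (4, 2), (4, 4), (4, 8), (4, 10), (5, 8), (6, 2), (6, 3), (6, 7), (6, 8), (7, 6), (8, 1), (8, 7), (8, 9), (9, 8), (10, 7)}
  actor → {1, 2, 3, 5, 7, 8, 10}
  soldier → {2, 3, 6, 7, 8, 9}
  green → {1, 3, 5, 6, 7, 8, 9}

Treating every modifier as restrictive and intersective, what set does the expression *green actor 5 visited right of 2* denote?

⟦5 visited⟧ = {x : ⟨5, x⟩ ∈ ⟦visited⟧} = {1, 2, 3, 4, 6, 9}
⟦right of 2⟧ = {x : ⟨x, 2⟩ ∈ ⟦right of⟧} = {2, 3, 4, 6}
⟦actor⟧ = {1, 2, 3, 5, 7, 8, 10}
… ∩ ⟦5 visited⟧ = {1, 2, 3, 5, 7, 8, 10} ∩ {1, 2, 3, 4, 6, 9} = {1, 2, 3}
… ∩ ⟦right of 2⟧ = {1, 2, 3} ∩ {2, 3, 4, 6} = {2, 3}
… ∩ ⟦green⟧ = {2, 3} ∩ {1, 3, 5, 6, 7, 8, 9} = {3}
So ⟦green actor 5 visited right of 2⟧ = {3}.

{3}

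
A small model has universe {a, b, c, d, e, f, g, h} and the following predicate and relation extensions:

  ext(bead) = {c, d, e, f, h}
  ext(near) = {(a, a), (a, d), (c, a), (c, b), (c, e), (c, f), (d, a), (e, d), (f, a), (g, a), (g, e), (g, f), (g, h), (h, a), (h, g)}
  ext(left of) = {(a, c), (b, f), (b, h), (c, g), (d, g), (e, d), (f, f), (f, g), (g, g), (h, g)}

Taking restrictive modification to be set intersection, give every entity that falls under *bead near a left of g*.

⟦near a⟧ = {x : ⟨x, a⟩ ∈ ⟦near⟧} = {a, c, d, f, g, h}
⟦left of g⟧ = {x : ⟨x, g⟩ ∈ ⟦left of⟧} = {c, d, f, g, h}
⟦bead⟧ = {c, d, e, f, h}
… ∩ ⟦near a⟧ = {c, d, e, f, h} ∩ {a, c, d, f, g, h} = {c, d, f, h}
… ∩ ⟦left of g⟧ = {c, d, f, h} ∩ {c, d, f, g, h} = {c, d, f, h}
So ⟦bead near a left of g⟧ = {c, d, f, h}.

{c, d, f, h}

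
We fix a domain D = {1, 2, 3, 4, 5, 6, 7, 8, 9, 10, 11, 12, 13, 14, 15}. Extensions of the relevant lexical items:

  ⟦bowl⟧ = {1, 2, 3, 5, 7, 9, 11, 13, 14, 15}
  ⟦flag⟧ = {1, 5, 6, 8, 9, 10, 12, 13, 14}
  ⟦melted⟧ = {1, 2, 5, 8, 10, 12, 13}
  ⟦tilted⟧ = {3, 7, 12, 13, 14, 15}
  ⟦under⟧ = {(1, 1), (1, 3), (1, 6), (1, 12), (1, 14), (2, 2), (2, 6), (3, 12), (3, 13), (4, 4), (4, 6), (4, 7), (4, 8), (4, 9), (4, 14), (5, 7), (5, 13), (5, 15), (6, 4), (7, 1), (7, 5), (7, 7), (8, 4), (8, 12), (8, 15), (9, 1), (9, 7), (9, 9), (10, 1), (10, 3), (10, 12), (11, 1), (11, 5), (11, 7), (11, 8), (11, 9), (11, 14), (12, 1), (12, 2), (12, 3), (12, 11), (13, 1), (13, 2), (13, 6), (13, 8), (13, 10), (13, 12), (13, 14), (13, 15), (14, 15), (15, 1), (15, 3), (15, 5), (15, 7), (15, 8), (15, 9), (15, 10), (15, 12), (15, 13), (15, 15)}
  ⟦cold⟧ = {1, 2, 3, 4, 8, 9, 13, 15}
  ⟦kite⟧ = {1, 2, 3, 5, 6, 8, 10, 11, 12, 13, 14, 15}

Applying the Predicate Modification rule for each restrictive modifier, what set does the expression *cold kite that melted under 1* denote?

{1, 13}

⟦that melted⟧ = ⟦melted⟧ = {1, 2, 5, 8, 10, 12, 13}
⟦under 1⟧ = {x : ⟨x, 1⟩ ∈ ⟦under⟧} = {1, 7, 9, 10, 11, 12, 13, 15}
⟦kite⟧ = {1, 2, 3, 5, 6, 8, 10, 11, 12, 13, 14, 15}
… ∩ ⟦that melted⟧ = {1, 2, 3, 5, 6, 8, 10, 11, 12, 13, 14, 15} ∩ {1, 2, 5, 8, 10, 12, 13} = {1, 2, 5, 8, 10, 12, 13}
… ∩ ⟦under 1⟧ = {1, 2, 5, 8, 10, 12, 13} ∩ {1, 7, 9, 10, 11, 12, 13, 15} = {1, 10, 12, 13}
… ∩ ⟦cold⟧ = {1, 10, 12, 13} ∩ {1, 2, 3, 4, 8, 9, 13, 15} = {1, 13}
So ⟦cold kite that melted under 1⟧ = {1, 13}.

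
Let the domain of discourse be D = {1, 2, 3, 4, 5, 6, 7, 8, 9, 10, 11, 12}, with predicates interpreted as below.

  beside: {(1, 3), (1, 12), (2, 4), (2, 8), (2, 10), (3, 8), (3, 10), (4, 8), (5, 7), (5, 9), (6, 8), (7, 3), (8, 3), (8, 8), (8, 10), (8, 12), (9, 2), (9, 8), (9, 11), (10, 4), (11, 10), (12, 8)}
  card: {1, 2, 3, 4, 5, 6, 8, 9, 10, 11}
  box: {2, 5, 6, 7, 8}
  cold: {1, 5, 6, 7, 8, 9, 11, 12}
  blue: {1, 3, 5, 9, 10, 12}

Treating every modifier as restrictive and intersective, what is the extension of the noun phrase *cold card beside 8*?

⟦beside 8⟧ = {x : ⟨x, 8⟩ ∈ ⟦beside⟧} = {2, 3, 4, 6, 8, 9, 12}
⟦card⟧ = {1, 2, 3, 4, 5, 6, 8, 9, 10, 11}
… ∩ ⟦beside 8⟧ = {1, 2, 3, 4, 5, 6, 8, 9, 10, 11} ∩ {2, 3, 4, 6, 8, 9, 12} = {2, 3, 4, 6, 8, 9}
… ∩ ⟦cold⟧ = {2, 3, 4, 6, 8, 9} ∩ {1, 5, 6, 7, 8, 9, 11, 12} = {6, 8, 9}
So ⟦cold card beside 8⟧ = {6, 8, 9}.

{6, 8, 9}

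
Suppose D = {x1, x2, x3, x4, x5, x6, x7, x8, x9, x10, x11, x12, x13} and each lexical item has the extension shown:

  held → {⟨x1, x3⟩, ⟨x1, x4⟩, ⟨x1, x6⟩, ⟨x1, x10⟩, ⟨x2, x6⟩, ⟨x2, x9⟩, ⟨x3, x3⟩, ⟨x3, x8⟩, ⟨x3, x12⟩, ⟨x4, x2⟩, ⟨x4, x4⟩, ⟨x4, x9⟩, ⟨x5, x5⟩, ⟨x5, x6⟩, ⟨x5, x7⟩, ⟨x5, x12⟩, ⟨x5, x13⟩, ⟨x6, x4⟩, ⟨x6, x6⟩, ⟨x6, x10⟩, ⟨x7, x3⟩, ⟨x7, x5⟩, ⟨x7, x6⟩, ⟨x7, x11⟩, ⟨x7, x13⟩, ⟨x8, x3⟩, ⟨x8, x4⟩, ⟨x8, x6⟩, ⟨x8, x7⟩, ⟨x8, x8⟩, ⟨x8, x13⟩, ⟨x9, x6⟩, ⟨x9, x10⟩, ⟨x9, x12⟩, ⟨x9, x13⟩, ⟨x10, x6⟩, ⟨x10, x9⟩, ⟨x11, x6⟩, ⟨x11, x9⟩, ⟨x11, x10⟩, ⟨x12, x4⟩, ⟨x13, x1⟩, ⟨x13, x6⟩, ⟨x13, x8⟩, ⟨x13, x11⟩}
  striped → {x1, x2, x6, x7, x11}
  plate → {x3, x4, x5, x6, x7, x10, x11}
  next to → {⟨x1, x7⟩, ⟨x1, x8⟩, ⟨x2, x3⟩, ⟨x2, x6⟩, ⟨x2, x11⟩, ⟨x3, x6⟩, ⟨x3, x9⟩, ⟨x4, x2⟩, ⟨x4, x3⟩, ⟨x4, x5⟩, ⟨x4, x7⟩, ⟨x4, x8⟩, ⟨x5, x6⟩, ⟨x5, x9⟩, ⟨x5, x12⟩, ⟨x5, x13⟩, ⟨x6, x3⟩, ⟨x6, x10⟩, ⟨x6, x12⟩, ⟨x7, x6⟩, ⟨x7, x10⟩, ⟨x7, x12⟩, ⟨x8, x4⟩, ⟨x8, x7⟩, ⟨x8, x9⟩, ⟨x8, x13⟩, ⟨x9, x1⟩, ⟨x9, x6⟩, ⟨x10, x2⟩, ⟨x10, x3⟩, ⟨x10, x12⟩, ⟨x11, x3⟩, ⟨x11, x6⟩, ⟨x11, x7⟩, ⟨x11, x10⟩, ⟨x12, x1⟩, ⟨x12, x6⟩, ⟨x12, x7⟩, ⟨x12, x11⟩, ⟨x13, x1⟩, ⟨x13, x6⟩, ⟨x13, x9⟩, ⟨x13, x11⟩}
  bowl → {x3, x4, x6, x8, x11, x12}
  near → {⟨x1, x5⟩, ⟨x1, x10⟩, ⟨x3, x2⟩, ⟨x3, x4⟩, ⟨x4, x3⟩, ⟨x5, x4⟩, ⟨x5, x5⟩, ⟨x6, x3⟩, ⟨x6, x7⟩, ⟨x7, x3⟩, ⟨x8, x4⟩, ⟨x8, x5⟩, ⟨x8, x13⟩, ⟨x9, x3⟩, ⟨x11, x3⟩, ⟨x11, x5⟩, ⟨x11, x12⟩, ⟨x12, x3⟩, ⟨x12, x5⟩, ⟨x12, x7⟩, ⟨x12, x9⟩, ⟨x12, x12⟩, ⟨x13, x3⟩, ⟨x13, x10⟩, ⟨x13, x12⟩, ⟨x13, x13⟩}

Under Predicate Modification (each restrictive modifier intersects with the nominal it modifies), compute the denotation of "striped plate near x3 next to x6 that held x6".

⟦near x3⟧ = {x : ⟨x, x3⟩ ∈ ⟦near⟧} = {x4, x6, x7, x9, x11, x12, x13}
⟦next to x6⟧ = {x : ⟨x, x6⟩ ∈ ⟦next to⟧} = {x2, x3, x5, x7, x9, x11, x12, x13}
⟦that held x6⟧ = {x : ⟨x, x6⟩ ∈ ⟦held⟧} = {x1, x2, x5, x6, x7, x8, x9, x10, x11, x13}
⟦plate⟧ = {x3, x4, x5, x6, x7, x10, x11}
… ∩ ⟦near x3⟧ = {x3, x4, x5, x6, x7, x10, x11} ∩ {x4, x6, x7, x9, x11, x12, x13} = {x4, x6, x7, x11}
… ∩ ⟦next to x6⟧ = {x4, x6, x7, x11} ∩ {x2, x3, x5, x7, x9, x11, x12, x13} = {x7, x11}
… ∩ ⟦that held x6⟧ = {x7, x11} ∩ {x1, x2, x5, x6, x7, x8, x9, x10, x11, x13} = {x7, x11}
… ∩ ⟦striped⟧ = {x7, x11} ∩ {x1, x2, x6, x7, x11} = {x7, x11}
So ⟦striped plate near x3 next to x6 that held x6⟧ = {x7, x11}.

{x7, x11}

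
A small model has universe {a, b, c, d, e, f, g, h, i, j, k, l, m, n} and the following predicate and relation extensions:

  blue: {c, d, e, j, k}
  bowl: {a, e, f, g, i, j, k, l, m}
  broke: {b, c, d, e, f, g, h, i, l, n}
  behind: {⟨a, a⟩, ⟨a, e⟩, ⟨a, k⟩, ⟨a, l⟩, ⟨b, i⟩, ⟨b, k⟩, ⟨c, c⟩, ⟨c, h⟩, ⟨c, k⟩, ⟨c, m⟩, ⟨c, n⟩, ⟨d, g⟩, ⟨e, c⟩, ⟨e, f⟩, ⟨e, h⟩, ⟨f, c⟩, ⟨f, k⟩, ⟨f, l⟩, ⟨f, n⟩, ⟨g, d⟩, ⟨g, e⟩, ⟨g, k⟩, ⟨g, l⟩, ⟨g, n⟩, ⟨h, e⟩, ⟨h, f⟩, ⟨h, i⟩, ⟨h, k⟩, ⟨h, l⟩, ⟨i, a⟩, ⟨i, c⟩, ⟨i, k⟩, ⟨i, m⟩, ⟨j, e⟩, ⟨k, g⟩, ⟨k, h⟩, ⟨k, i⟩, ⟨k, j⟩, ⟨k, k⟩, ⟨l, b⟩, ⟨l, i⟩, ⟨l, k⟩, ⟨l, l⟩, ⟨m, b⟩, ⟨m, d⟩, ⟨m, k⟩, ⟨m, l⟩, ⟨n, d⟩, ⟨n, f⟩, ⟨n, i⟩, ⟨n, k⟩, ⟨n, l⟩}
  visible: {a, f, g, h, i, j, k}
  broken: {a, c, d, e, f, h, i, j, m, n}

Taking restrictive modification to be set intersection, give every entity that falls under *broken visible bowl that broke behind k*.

{f, i}

⟦that broke⟧ = ⟦broke⟧ = {b, c, d, e, f, g, h, i, l, n}
⟦behind k⟧ = {x : ⟨x, k⟩ ∈ ⟦behind⟧} = {a, b, c, f, g, h, i, k, l, m, n}
⟦bowl⟧ = {a, e, f, g, i, j, k, l, m}
… ∩ ⟦that broke⟧ = {a, e, f, g, i, j, k, l, m} ∩ {b, c, d, e, f, g, h, i, l, n} = {e, f, g, i, l}
… ∩ ⟦behind k⟧ = {e, f, g, i, l} ∩ {a, b, c, f, g, h, i, k, l, m, n} = {f, g, i, l}
… ∩ ⟦broken⟧ = {f, g, i, l} ∩ {a, c, d, e, f, h, i, j, m, n} = {f, i}
… ∩ ⟦visible⟧ = {f, i} ∩ {a, f, g, h, i, j, k} = {f, i}
So ⟦broken visible bowl that broke behind k⟧ = {f, i}.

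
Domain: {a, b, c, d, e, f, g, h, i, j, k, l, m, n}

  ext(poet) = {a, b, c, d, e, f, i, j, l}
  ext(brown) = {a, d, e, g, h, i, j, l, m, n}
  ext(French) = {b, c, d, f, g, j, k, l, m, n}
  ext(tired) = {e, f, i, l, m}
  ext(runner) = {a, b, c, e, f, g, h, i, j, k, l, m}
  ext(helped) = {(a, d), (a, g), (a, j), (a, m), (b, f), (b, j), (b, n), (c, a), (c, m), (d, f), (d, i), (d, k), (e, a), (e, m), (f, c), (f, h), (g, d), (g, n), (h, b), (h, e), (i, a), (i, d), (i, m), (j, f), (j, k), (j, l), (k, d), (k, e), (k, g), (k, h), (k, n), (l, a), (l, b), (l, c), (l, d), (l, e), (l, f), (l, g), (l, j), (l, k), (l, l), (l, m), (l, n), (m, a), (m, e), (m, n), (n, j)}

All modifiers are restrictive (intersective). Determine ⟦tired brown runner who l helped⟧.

⟦who l helped⟧ = {x : ⟨l, x⟩ ∈ ⟦helped⟧} = {a, b, c, d, e, f, g, j, k, l, m, n}
⟦runner⟧ = {a, b, c, e, f, g, h, i, j, k, l, m}
… ∩ ⟦who l helped⟧ = {a, b, c, e, f, g, h, i, j, k, l, m} ∩ {a, b, c, d, e, f, g, j, k, l, m, n} = {a, b, c, e, f, g, j, k, l, m}
… ∩ ⟦tired⟧ = {a, b, c, e, f, g, j, k, l, m} ∩ {e, f, i, l, m} = {e, f, l, m}
… ∩ ⟦brown⟧ = {e, f, l, m} ∩ {a, d, e, g, h, i, j, l, m, n} = {e, l, m}
So ⟦tired brown runner who l helped⟧ = {e, l, m}.

{e, l, m}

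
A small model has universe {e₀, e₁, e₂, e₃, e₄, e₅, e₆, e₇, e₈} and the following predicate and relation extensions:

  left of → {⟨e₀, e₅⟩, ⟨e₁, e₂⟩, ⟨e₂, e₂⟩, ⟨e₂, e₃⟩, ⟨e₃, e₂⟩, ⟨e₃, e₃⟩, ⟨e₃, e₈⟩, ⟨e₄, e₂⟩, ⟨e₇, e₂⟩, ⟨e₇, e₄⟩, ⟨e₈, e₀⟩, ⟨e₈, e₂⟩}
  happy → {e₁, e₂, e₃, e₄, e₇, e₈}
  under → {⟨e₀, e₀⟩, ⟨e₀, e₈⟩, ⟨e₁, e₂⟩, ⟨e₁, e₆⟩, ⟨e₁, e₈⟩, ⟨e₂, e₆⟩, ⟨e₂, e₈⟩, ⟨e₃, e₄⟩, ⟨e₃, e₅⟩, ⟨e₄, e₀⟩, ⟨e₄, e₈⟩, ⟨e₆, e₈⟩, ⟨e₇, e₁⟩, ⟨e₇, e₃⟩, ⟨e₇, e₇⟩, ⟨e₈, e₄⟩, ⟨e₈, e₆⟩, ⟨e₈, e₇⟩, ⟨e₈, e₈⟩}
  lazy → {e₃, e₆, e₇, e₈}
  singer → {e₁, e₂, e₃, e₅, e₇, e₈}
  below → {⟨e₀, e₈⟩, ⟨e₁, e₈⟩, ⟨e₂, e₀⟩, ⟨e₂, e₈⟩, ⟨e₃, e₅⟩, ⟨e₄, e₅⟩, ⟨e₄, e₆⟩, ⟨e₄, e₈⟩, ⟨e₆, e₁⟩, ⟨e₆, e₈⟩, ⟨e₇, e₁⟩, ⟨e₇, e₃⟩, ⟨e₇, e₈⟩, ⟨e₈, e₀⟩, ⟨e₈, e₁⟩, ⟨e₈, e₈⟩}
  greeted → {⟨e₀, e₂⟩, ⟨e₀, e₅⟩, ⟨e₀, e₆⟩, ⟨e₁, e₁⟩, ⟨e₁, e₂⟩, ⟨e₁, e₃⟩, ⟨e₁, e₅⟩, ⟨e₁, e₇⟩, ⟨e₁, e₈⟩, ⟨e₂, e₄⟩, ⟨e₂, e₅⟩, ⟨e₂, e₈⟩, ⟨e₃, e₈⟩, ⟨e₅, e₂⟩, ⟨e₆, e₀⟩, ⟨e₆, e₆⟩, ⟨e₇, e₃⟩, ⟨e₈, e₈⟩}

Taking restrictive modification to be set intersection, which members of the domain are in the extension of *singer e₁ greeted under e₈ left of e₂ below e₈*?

{e₁, e₂, e₈}

⟦e₁ greeted⟧ = {x : ⟨e₁, x⟩ ∈ ⟦greeted⟧} = {e₁, e₂, e₃, e₅, e₇, e₈}
⟦under e₈⟧ = {x : ⟨x, e₈⟩ ∈ ⟦under⟧} = {e₀, e₁, e₂, e₄, e₆, e₈}
⟦left of e₂⟧ = {x : ⟨x, e₂⟩ ∈ ⟦left of⟧} = {e₁, e₂, e₃, e₄, e₇, e₈}
⟦below e₈⟧ = {x : ⟨x, e₈⟩ ∈ ⟦below⟧} = {e₀, e₁, e₂, e₄, e₆, e₇, e₈}
⟦singer⟧ = {e₁, e₂, e₃, e₅, e₇, e₈}
… ∩ ⟦e₁ greeted⟧ = {e₁, e₂, e₃, e₅, e₇, e₈} ∩ {e₁, e₂, e₃, e₅, e₇, e₈} = {e₁, e₂, e₃, e₅, e₇, e₈}
… ∩ ⟦under e₈⟧ = {e₁, e₂, e₃, e₅, e₇, e₈} ∩ {e₀, e₁, e₂, e₄, e₆, e₈} = {e₁, e₂, e₈}
… ∩ ⟦left of e₂⟧ = {e₁, e₂, e₈} ∩ {e₁, e₂, e₃, e₄, e₇, e₈} = {e₁, e₂, e₈}
… ∩ ⟦below e₈⟧ = {e₁, e₂, e₈} ∩ {e₀, e₁, e₂, e₄, e₆, e₇, e₈} = {e₁, e₂, e₈}
So ⟦singer e₁ greeted under e₈ left of e₂ below e₈⟧ = {e₁, e₂, e₈}.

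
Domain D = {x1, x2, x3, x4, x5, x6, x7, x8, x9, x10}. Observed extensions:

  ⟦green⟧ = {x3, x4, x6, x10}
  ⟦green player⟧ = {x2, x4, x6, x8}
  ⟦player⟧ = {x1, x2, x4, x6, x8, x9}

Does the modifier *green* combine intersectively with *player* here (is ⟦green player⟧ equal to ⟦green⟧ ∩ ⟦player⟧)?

⟦green⟧ ∩ ⟦player⟧ = {x3, x4, x6, x10} ∩ {x1, x2, x4, x6, x8, x9} = {x4, x6}
Observed ⟦green player⟧ = {x2, x4, x6, x8}.
These differ, so the modifier is not intersective in this model.

no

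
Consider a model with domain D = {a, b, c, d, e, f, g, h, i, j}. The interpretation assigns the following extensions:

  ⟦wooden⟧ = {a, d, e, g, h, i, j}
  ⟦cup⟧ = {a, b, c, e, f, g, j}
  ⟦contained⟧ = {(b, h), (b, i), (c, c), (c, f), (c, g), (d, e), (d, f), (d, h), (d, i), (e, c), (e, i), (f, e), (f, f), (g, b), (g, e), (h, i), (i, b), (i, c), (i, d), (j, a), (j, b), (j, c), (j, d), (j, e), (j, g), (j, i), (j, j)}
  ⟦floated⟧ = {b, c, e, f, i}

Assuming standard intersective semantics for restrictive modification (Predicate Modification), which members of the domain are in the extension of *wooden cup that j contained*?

⟦that j contained⟧ = {x : ⟨j, x⟩ ∈ ⟦contained⟧} = {a, b, c, d, e, g, i, j}
⟦cup⟧ = {a, b, c, e, f, g, j}
… ∩ ⟦that j contained⟧ = {a, b, c, e, f, g, j} ∩ {a, b, c, d, e, g, i, j} = {a, b, c, e, g, j}
… ∩ ⟦wooden⟧ = {a, b, c, e, g, j} ∩ {a, d, e, g, h, i, j} = {a, e, g, j}
So ⟦wooden cup that j contained⟧ = {a, e, g, j}.

{a, e, g, j}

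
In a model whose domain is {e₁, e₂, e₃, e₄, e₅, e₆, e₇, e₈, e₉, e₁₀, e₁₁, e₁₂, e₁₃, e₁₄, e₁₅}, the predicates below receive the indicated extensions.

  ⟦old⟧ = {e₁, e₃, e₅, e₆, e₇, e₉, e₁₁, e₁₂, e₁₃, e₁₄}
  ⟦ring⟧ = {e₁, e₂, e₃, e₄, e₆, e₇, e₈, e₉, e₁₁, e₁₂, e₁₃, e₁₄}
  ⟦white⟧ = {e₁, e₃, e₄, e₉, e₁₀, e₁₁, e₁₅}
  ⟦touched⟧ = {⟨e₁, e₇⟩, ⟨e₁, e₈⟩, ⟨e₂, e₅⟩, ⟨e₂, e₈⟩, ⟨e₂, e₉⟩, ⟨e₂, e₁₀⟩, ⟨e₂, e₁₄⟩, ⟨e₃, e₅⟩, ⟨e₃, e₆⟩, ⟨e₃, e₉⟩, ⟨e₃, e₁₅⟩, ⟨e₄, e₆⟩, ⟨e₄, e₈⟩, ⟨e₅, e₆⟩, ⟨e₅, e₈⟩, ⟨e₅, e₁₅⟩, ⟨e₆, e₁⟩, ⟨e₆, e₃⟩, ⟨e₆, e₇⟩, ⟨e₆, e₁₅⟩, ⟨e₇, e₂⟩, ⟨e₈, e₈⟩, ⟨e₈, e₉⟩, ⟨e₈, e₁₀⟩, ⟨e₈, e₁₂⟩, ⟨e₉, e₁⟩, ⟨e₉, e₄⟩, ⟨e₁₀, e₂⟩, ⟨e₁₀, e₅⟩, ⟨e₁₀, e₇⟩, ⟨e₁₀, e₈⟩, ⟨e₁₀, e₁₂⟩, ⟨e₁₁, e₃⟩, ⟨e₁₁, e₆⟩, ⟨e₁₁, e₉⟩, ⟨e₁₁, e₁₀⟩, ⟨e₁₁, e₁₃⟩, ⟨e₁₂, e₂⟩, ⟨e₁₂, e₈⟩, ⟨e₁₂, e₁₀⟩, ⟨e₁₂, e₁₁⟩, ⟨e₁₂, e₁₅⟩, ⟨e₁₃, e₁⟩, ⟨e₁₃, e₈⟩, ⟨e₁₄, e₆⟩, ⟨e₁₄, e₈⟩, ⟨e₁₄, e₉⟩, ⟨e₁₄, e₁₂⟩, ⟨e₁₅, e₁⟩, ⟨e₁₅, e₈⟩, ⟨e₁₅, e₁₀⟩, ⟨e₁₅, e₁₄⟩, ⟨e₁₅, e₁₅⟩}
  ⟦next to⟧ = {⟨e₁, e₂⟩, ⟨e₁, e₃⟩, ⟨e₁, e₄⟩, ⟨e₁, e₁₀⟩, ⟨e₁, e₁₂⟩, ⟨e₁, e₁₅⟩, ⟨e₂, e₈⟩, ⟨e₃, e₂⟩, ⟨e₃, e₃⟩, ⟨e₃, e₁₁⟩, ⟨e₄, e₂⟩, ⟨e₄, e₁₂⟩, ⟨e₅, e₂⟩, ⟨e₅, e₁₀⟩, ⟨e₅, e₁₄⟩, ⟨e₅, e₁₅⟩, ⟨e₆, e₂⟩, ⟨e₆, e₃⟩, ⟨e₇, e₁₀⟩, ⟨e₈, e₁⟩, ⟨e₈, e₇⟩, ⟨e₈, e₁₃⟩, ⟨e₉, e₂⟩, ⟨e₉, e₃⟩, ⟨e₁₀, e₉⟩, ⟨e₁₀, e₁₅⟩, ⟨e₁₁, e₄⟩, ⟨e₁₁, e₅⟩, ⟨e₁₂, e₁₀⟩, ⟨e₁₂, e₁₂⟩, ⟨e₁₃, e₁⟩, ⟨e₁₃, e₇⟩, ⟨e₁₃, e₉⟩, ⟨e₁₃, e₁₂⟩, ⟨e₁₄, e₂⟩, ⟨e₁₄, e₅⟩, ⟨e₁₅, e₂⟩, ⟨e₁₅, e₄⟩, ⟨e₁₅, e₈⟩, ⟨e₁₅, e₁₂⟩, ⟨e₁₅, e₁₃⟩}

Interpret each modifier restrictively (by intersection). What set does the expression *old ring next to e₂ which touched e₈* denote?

⟦next to e₂⟧ = {x : ⟨x, e₂⟩ ∈ ⟦next to⟧} = {e₁, e₃, e₄, e₅, e₆, e₉, e₁₄, e₁₅}
⟦which touched e₈⟧ = {x : ⟨x, e₈⟩ ∈ ⟦touched⟧} = {e₁, e₂, e₄, e₅, e₈, e₁₀, e₁₂, e₁₃, e₁₄, e₁₅}
⟦ring⟧ = {e₁, e₂, e₃, e₄, e₆, e₇, e₈, e₉, e₁₁, e₁₂, e₁₃, e₁₄}
… ∩ ⟦next to e₂⟧ = {e₁, e₂, e₃, e₄, e₆, e₇, e₈, e₉, e₁₁, e₁₂, e₁₃, e₁₄} ∩ {e₁, e₃, e₄, e₅, e₆, e₉, e₁₄, e₁₅} = {e₁, e₃, e₄, e₆, e₉, e₁₄}
… ∩ ⟦which touched e₈⟧ = {e₁, e₃, e₄, e₆, e₉, e₁₄} ∩ {e₁, e₂, e₄, e₅, e₈, e₁₀, e₁₂, e₁₃, e₁₄, e₁₅} = {e₁, e₄, e₁₄}
… ∩ ⟦old⟧ = {e₁, e₄, e₁₄} ∩ {e₁, e₃, e₅, e₆, e₇, e₉, e₁₁, e₁₂, e₁₃, e₁₄} = {e₁, e₁₄}
So ⟦old ring next to e₂ which touched e₈⟧ = {e₁, e₁₄}.

{e₁, e₁₄}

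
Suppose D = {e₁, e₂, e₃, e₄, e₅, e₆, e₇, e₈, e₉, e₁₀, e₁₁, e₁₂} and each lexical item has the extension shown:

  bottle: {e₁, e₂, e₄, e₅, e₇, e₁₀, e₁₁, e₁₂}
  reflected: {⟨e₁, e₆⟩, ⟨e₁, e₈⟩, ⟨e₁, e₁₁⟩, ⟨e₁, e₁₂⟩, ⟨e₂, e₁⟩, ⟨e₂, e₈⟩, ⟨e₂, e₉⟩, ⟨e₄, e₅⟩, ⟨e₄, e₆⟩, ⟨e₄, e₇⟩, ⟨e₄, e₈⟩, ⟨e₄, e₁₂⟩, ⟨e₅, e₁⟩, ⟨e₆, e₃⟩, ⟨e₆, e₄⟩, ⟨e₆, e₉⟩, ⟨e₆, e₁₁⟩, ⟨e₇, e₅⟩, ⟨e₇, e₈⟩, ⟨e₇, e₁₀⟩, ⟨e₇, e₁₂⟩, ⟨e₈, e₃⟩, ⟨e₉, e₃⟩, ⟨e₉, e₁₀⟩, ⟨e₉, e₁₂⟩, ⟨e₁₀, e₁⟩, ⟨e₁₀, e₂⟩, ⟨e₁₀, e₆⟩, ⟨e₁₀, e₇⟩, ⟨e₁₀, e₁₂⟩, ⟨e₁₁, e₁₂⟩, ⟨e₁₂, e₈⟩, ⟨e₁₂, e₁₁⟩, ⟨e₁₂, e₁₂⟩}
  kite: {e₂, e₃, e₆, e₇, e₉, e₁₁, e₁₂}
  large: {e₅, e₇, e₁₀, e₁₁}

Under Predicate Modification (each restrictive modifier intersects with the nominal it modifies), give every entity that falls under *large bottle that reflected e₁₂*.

⟦that reflected e₁₂⟧ = {x : ⟨x, e₁₂⟩ ∈ ⟦reflected⟧} = {e₁, e₄, e₇, e₉, e₁₀, e₁₁, e₁₂}
⟦bottle⟧ = {e₁, e₂, e₄, e₅, e₇, e₁₀, e₁₁, e₁₂}
… ∩ ⟦that reflected e₁₂⟧ = {e₁, e₂, e₄, e₅, e₇, e₁₀, e₁₁, e₁₂} ∩ {e₁, e₄, e₇, e₉, e₁₀, e₁₁, e₁₂} = {e₁, e₄, e₇, e₁₀, e₁₁, e₁₂}
… ∩ ⟦large⟧ = {e₁, e₄, e₇, e₁₀, e₁₁, e₁₂} ∩ {e₅, e₇, e₁₀, e₁₁} = {e₇, e₁₀, e₁₁}
So ⟦large bottle that reflected e₁₂⟧ = {e₇, e₁₀, e₁₁}.

{e₇, e₁₀, e₁₁}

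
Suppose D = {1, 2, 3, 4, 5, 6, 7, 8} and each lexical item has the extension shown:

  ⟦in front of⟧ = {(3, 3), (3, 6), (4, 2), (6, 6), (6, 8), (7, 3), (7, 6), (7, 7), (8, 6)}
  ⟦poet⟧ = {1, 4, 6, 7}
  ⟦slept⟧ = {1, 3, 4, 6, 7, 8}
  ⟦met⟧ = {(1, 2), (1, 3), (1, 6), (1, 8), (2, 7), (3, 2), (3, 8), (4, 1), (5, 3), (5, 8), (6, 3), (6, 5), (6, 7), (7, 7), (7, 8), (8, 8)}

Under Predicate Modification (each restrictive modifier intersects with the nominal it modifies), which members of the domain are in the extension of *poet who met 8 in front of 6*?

{7}

⟦who met 8⟧ = {x : ⟨x, 8⟩ ∈ ⟦met⟧} = {1, 3, 5, 7, 8}
⟦in front of 6⟧ = {x : ⟨x, 6⟩ ∈ ⟦in front of⟧} = {3, 6, 7, 8}
⟦poet⟧ = {1, 4, 6, 7}
… ∩ ⟦who met 8⟧ = {1, 4, 6, 7} ∩ {1, 3, 5, 7, 8} = {1, 7}
… ∩ ⟦in front of 6⟧ = {1, 7} ∩ {3, 6, 7, 8} = {7}
So ⟦poet who met 8 in front of 6⟧ = {7}.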